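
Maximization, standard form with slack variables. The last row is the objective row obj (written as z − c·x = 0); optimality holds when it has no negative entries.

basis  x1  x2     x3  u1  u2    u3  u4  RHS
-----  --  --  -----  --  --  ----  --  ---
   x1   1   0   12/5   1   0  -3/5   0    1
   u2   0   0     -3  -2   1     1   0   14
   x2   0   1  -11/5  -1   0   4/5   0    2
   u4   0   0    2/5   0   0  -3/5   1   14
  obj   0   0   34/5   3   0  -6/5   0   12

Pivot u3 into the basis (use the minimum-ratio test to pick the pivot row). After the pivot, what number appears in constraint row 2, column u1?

-3/4

Ratio test on column u3 — row 1: entry -3/5 ≤ 0; row 2: 14/1 = 14; row 3: 2/(4/5) = 5/2; row 4: entry -3/5 ≤ 0. Minimum is 5/2 at row 3 (x2 leaves); pivot element 4/5.
Divide row 3 by 4/5; eliminate column u3 from the other rows.
Row 2 update in column u1: -2 − 1·(-5/4) = -3/4.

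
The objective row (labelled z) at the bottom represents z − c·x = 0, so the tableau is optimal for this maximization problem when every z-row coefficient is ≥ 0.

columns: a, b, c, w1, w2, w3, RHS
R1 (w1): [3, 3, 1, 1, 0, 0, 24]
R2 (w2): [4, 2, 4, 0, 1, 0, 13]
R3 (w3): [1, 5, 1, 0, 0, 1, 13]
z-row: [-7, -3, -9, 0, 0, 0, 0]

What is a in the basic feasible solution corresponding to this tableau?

a is not in the basis, so in the current basic feasible solution a = 0.

0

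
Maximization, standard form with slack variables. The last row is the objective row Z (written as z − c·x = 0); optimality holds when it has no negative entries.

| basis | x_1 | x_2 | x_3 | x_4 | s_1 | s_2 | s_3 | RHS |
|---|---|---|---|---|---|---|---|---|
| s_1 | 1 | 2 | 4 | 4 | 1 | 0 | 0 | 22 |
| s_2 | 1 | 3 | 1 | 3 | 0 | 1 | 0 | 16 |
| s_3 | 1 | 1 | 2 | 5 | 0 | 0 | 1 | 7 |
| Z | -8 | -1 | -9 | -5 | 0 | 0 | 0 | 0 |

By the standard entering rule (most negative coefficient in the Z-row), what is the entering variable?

Negative Z-row entries: x_1: -8, x_2: -1, x_3: -9, x_4: -5.
The most negative is -9 in column x_3, so x_3 enters.

x_3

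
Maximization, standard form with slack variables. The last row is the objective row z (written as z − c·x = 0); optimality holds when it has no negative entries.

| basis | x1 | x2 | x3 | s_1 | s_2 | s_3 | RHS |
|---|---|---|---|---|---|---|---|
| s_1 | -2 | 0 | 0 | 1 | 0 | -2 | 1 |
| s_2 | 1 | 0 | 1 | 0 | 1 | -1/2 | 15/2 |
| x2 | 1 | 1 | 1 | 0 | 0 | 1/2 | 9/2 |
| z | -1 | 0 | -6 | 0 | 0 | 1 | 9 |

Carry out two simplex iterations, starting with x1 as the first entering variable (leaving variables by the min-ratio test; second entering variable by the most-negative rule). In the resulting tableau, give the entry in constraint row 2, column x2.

Ratio test on column x1 — row 1: entry -2 ≤ 0; row 2: (15/2)/1 = 15/2; row 3: (9/2)/1 = 9/2. Minimum is 9/2 at row 3 (x2 leaves); pivot element 1.
Divide row 3 by 1; eliminate column x1 from the other rows.
Second iteration: most negative z-row entry is -5 in column x3, so x3 enters.
Ratio test on column x3 — row 1: 10/2 = 5; row 2: entry 0 ≤ 0; row 3: (9/2)/1 = 9/2. Minimum is 9/2 at row 3 (x1 leaves); pivot element 1.
Divide row 3 by 1; eliminate column x3 from the other rows.
After both pivots, the entry at constraint row 2, column x2 is -1.

-1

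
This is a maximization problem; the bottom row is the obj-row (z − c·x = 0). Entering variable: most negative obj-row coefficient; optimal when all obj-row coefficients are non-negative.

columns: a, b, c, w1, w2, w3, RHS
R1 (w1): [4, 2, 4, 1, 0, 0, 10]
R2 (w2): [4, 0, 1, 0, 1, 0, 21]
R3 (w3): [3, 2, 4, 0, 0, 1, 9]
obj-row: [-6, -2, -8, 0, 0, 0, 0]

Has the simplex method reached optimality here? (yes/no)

The obj-row has a negative entry -8 in column c, so it is not optimal.

no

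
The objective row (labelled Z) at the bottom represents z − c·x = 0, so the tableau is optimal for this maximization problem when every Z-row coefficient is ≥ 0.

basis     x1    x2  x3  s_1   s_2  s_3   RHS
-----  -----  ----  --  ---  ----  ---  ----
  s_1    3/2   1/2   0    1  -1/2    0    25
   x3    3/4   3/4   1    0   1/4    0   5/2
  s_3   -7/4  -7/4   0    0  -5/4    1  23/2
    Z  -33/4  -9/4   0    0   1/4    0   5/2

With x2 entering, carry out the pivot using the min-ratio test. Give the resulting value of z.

10

Ratio test on column x2 — row 1: 25/(1/2) = 50; row 2: (5/2)/(3/4) = 10/3; row 3: entry -7/4 ≤ 0. Minimum is 10/3 at row 2 (x3 leaves); pivot element 3/4.
Pivot on row 2; the Z-row RHS becomes 5/2 − (-9/4)·(10/3) = 10.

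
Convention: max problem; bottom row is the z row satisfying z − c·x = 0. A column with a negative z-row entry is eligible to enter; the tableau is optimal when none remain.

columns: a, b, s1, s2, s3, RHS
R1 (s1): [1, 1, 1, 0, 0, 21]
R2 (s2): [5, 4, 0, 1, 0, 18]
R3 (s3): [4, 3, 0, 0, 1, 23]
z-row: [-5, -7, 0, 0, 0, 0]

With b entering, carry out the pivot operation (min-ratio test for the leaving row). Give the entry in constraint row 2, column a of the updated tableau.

Ratio test on column b — row 1: 21/1 = 21; row 2: 18/4 = 9/2; row 3: 23/3 = 23/3. Minimum is 9/2 at row 2 (s2 leaves); pivot element 4.
Divide row 2 by 4; eliminate column b from the other rows.
In the new row 2, the a entry is the old entry divided by the pivot: 5/4 = 5/4.

5/4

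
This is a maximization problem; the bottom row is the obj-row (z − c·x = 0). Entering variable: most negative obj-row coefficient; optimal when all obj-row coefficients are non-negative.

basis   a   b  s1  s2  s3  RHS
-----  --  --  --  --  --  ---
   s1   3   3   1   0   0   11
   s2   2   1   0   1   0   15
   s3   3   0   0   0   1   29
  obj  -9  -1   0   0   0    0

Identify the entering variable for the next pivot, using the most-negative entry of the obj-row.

Negative obj-row entries: a: -9, b: -1.
The most negative is -9 in column a, so a enters.

a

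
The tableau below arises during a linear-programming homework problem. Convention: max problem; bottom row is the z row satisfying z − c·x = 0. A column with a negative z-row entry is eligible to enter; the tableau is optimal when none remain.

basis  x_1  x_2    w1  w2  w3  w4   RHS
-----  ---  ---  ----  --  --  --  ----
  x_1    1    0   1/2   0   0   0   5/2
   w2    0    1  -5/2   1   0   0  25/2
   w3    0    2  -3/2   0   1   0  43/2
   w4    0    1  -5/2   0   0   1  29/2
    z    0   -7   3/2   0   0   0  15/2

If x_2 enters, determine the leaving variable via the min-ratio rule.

Column x_2 entries and ratios — x_1: 0 ≤ 0, skip; w2: (25/2)/1 = 25/2; w3: (43/2)/2 = 43/4; w4: (29/2)/1 = 29/2.
Smallest ratio is 43/4 in the row of w3, so w3 leaves.

w3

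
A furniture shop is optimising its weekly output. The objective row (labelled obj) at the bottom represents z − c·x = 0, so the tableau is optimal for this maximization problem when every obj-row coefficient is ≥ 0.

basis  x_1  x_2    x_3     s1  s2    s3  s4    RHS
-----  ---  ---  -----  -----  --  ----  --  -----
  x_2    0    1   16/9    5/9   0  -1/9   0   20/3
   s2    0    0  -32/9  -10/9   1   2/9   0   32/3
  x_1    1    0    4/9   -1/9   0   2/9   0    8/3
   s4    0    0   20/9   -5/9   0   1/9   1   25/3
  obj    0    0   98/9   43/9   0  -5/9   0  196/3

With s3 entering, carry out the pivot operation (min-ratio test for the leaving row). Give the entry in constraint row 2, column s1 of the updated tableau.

-1

Ratio test on column s3 — row 1: entry -1/9 ≤ 0; row 2: (32/3)/(2/9) = 48; row 3: (8/3)/(2/9) = 12; row 4: (25/3)/(1/9) = 75. Minimum is 12 at row 3 (x_1 leaves); pivot element 2/9.
Divide row 3 by 2/9; eliminate column s3 from the other rows.
Row 2 update in column s1: -10/9 − (2/9)·(-1/2) = -1.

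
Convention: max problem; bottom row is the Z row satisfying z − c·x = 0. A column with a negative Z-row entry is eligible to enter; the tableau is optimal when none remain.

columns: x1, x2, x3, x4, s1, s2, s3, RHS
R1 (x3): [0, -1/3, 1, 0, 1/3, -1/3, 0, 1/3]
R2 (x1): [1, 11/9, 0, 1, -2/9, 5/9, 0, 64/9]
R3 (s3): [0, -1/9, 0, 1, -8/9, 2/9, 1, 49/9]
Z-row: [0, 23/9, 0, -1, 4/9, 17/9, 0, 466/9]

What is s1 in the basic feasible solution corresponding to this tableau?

s1 is not in the basis, so in the current basic feasible solution s1 = 0.

0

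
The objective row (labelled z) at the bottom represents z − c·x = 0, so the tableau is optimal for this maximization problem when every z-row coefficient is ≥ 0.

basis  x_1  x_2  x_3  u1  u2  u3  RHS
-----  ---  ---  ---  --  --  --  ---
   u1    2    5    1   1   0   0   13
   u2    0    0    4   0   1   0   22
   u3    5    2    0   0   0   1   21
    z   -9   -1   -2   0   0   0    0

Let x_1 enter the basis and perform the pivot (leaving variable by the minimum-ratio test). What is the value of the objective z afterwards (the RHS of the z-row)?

Ratio test on column x_1 — row 1: 13/2 = 13/2; row 2: entry 0 ≤ 0; row 3: 21/5 = 21/5. Minimum is 21/5 at row 3 (u3 leaves); pivot element 5.
Pivot on row 3; the z-row RHS becomes 0 − (-9)·(21/5) = 189/5.

189/5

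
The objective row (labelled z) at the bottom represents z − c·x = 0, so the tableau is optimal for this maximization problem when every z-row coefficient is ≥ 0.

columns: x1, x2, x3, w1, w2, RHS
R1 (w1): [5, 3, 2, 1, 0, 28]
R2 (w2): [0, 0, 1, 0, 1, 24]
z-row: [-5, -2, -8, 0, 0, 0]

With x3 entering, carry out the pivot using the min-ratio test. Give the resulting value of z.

112

Ratio test on column x3 — row 1: 28/2 = 14; row 2: 24/1 = 24. Minimum is 14 at row 1 (w1 leaves); pivot element 2.
Pivot on row 1; the z-row RHS becomes 0 − (-8)·14 = 112.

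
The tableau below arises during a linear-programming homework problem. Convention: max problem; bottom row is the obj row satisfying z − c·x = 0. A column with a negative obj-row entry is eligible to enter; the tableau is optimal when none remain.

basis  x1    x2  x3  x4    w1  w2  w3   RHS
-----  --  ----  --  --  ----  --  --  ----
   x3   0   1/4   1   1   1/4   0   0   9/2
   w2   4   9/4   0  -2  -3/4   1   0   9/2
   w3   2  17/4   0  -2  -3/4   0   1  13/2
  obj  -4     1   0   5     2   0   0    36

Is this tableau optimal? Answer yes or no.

no

The obj-row has a negative entry -4 in column x1, so it is not optimal.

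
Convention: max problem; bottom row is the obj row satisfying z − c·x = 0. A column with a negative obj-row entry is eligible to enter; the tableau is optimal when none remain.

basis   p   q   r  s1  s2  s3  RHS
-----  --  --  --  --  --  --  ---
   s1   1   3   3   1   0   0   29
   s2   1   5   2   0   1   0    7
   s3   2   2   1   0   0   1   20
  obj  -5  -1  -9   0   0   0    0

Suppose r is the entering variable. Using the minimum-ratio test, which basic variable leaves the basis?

s2

Column r entries and ratios — s1: 29/3 = 29/3; s2: 7/2 = 7/2; s3: 20/1 = 20.
Smallest ratio is 7/2 in the row of s2, so s2 leaves.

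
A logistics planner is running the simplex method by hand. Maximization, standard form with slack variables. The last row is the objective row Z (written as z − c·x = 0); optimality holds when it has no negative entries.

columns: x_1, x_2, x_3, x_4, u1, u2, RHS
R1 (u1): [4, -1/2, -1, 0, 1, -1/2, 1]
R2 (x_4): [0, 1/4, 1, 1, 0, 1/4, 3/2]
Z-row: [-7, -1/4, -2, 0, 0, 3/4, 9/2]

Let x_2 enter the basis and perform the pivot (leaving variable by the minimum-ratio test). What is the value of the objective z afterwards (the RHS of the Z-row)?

Ratio test on column x_2 — row 1: entry -1/2 ≤ 0; row 2: (3/2)/(1/4) = 6. Minimum is 6 at row 2 (x_4 leaves); pivot element 1/4.
Pivot on row 2; the Z-row RHS becomes 9/2 − (-1/4)·6 = 6.

6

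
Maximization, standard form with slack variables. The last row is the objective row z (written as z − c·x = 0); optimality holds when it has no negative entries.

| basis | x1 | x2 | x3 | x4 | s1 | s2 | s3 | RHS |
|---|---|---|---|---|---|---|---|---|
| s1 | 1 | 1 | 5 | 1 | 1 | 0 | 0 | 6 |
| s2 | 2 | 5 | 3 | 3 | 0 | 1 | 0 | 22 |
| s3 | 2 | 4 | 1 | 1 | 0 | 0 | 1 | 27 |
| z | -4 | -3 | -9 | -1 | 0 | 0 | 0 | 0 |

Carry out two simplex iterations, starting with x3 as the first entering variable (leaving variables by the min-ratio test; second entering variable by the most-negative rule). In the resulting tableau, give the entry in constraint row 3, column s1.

-2

Ratio test on column x3 — row 1: 6/5 = 6/5; row 2: 22/3 = 22/3; row 3: 27/1 = 27. Minimum is 6/5 at row 1 (s1 leaves); pivot element 5.
Divide row 1 by 5; eliminate column x3 from the other rows.
Second iteration: most negative z-row entry is -11/5 in column x1, so x1 enters.
Ratio test on column x1 — row 1: (6/5)/(1/5) = 6; row 2: (92/5)/(7/5) = 92/7; row 3: (129/5)/(9/5) = 43/3. Minimum is 6 at row 1 (x3 leaves); pivot element 1/5.
Divide row 1 by 1/5; eliminate column x1 from the other rows.
After both pivots, the entry at constraint row 3, column s1 is -2.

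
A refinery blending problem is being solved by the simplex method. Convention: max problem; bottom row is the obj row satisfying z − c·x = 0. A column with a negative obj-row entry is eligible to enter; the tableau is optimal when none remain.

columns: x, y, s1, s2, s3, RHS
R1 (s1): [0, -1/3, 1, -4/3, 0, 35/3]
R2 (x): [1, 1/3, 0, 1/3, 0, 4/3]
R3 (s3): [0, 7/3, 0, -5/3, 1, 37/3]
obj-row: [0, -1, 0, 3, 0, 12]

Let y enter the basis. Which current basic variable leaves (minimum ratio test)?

x

Column y entries and ratios — s1: -1/3 ≤ 0, skip; x: (4/3)/(1/3) = 4; s3: (37/3)/(7/3) = 37/7.
Smallest ratio is 4 in the row of x, so x leaves.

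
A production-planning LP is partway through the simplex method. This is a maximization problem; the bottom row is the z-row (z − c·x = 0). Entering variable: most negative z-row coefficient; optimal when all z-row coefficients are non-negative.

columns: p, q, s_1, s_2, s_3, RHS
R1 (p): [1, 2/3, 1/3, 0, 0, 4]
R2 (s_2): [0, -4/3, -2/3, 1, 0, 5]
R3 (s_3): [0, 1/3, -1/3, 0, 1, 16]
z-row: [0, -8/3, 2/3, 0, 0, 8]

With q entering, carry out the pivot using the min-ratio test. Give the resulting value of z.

Ratio test on column q — row 1: 4/(2/3) = 6; row 2: entry -4/3 ≤ 0; row 3: 16/(1/3) = 48. Minimum is 6 at row 1 (p leaves); pivot element 2/3.
Pivot on row 1; the z-row RHS becomes 8 − (-8/3)·6 = 24.

24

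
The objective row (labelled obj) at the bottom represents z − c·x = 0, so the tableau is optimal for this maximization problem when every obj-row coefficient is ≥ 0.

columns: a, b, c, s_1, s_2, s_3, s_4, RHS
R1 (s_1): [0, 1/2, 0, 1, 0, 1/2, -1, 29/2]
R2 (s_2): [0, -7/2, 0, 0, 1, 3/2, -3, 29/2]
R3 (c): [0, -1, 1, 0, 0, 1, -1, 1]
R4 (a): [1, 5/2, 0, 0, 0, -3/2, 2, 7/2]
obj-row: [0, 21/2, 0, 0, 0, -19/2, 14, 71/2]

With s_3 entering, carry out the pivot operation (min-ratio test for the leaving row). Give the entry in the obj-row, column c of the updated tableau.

Ratio test on column s_3 — row 1: (29/2)/(1/2) = 29; row 2: (29/2)/(3/2) = 29/3; row 3: 1/1 = 1; row 4: entry -3/2 ≤ 0. Minimum is 1 at row 3 (c leaves); pivot element 1.
Divide row 3 by 1; eliminate column s_3 from the other rows.
obj-row update in column c: 0 − (-19/2)·1 = 19/2.

19/2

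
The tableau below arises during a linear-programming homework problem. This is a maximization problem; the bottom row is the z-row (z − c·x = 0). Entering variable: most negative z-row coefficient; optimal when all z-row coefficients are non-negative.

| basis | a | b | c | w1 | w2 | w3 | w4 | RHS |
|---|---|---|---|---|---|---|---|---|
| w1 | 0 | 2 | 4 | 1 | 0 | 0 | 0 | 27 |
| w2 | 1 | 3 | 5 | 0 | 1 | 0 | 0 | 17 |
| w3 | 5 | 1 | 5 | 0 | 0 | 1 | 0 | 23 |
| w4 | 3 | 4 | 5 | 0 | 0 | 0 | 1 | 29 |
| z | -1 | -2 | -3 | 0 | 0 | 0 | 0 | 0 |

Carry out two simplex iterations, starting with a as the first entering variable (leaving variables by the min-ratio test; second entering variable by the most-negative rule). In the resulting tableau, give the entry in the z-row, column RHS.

Ratio test on column a — row 1: entry 0 ≤ 0; row 2: 17/1 = 17; row 3: 23/5 = 23/5; row 4: 29/3 = 29/3. Minimum is 23/5 at row 3 (w3 leaves); pivot element 5.
Divide row 3 by 5; eliminate column a from the other rows.
Second iteration: most negative z-row entry is -2 in column c, so c enters.
Ratio test on column c — row 1: 27/4 = 27/4; row 2: (62/5)/4 = 31/10; row 3: (23/5)/1 = 23/5; row 4: (76/5)/2 = 38/5. Minimum is 31/10 at row 2 (w2 leaves); pivot element 4.
Divide row 2 by 4; eliminate column c from the other rows.
After both pivots, the entry at the z-row, column RHS is 54/5.

54/5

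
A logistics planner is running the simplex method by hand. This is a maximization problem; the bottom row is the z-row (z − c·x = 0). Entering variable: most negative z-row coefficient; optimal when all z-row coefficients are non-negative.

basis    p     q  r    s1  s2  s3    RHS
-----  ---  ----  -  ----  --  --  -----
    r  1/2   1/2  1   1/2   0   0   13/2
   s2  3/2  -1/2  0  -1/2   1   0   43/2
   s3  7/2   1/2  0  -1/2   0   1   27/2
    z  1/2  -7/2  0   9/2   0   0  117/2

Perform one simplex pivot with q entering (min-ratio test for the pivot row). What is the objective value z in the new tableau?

Ratio test on column q — row 1: (13/2)/(1/2) = 13; row 2: entry -1/2 ≤ 0; row 3: (27/2)/(1/2) = 27. Minimum is 13 at row 1 (r leaves); pivot element 1/2.
Pivot on row 1; the z-row RHS becomes 117/2 − (-7/2)·13 = 104.

104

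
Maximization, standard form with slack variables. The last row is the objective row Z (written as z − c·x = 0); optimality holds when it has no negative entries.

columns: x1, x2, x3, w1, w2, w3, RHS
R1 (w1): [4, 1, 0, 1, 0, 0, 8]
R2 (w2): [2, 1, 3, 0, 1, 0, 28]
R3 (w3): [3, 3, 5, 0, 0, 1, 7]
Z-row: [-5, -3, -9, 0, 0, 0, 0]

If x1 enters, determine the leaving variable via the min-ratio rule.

Column x1 entries and ratios — w1: 8/4 = 2; w2: 28/2 = 14; w3: 7/3 = 7/3.
Smallest ratio is 2 in the row of w1, so w1 leaves.

w1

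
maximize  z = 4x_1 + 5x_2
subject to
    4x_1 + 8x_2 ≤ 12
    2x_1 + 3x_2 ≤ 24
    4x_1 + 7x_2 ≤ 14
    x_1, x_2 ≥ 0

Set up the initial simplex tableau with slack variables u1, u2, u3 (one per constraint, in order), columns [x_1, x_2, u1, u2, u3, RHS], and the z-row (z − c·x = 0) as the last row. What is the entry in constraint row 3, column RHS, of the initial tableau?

The RHS of constraint 3 is b_3 = 14.

14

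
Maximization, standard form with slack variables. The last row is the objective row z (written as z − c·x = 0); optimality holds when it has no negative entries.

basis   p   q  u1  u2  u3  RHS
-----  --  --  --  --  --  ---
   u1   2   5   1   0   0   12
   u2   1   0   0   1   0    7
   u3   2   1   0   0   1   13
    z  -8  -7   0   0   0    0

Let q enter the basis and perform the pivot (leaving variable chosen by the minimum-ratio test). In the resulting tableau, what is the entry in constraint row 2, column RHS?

Ratio test on column q — row 1: 12/5 = 12/5; row 2: entry 0 ≤ 0; row 3: 13/1 = 13. Minimum is 12/5 at row 1 (u1 leaves); pivot element 5.
Divide row 1 by 5; eliminate column q from the other rows.
Row 2 update in column RHS: 7 − 0·(12/5) = 7.

7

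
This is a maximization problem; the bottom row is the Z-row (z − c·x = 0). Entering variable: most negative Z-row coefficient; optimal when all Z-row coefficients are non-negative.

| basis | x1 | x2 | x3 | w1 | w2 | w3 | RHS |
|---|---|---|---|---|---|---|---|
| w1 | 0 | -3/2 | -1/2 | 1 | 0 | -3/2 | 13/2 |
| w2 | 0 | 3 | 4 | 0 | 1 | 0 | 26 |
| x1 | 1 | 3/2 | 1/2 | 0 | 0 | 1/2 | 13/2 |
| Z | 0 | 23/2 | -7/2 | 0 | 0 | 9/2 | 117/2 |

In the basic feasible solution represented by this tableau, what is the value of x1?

x1 is basic (row 3); its value is the RHS of that row, 13/2.

13/2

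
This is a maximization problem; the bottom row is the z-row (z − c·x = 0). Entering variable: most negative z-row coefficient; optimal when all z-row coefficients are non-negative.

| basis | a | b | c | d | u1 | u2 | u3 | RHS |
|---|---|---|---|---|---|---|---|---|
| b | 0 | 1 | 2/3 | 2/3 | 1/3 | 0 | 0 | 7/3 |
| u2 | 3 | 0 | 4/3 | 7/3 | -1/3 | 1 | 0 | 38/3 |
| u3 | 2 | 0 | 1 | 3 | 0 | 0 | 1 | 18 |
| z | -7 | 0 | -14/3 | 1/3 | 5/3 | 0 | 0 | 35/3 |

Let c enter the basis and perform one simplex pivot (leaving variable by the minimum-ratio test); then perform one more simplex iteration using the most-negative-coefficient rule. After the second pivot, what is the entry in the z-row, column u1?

Ratio test on column c — row 1: (7/3)/(2/3) = 7/2; row 2: (38/3)/(4/3) = 19/2; row 3: 18/1 = 18. Minimum is 7/2 at row 1 (b leaves); pivot element 2/3.
Divide row 1 by 2/3; eliminate column c from the other rows.
Second iteration: most negative z-row entry is -7 in column a, so a enters.
Ratio test on column a — row 1: entry 0 ≤ 0; row 2: 8/3 = 8/3; row 3: (29/2)/2 = 29/4. Minimum is 8/3 at row 2 (u2 leaves); pivot element 3.
Divide row 2 by 3; eliminate column a from the other rows.
After both pivots, the entry at the z-row, column u1 is 5/3.

5/3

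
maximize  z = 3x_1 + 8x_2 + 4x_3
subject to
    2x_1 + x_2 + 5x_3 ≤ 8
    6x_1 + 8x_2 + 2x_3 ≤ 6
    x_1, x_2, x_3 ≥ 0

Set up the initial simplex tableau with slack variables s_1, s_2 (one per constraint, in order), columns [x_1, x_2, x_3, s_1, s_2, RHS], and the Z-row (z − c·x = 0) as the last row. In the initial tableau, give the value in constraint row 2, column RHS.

The RHS of constraint 2 is b_2 = 6.

6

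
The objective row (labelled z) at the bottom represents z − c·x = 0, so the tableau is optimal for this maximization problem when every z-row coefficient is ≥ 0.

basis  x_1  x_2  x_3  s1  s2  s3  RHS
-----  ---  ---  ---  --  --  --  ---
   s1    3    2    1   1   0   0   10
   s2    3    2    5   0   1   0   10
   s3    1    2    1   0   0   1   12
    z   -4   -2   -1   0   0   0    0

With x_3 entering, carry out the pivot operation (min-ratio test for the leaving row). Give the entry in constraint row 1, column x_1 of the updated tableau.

12/5

Ratio test on column x_3 — row 1: 10/1 = 10; row 2: 10/5 = 2; row 3: 12/1 = 12. Minimum is 2 at row 2 (s2 leaves); pivot element 5.
Divide row 2 by 5; eliminate column x_3 from the other rows.
Row 1 update in column x_1: 3 − 1·(3/5) = 12/5.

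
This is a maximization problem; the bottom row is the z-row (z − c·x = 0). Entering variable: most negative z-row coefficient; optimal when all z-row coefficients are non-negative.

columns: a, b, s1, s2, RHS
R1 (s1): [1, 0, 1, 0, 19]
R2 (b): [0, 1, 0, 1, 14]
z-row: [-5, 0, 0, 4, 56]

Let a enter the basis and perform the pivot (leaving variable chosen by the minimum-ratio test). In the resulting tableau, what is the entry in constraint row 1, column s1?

Ratio test on column a — row 1: 19/1 = 19; row 2: entry 0 ≤ 0. Minimum is 19 at row 1 (s1 leaves); pivot element 1.
Divide row 1 by 1; eliminate column a from the other rows.
In the new row 1, the s1 entry is the old entry divided by the pivot: 1/1 = 1.

1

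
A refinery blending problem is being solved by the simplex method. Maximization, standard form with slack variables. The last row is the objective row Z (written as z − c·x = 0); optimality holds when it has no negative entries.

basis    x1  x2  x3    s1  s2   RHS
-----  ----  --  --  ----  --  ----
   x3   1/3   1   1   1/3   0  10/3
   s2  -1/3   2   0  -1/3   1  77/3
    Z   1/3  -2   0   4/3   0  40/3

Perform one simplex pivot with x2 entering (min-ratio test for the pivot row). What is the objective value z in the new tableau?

20

Ratio test on column x2 — row 1: (10/3)/1 = 10/3; row 2: (77/3)/2 = 77/6. Minimum is 10/3 at row 1 (x3 leaves); pivot element 1.
Pivot on row 1; the Z-row RHS becomes 40/3 − (-2)·(10/3) = 20.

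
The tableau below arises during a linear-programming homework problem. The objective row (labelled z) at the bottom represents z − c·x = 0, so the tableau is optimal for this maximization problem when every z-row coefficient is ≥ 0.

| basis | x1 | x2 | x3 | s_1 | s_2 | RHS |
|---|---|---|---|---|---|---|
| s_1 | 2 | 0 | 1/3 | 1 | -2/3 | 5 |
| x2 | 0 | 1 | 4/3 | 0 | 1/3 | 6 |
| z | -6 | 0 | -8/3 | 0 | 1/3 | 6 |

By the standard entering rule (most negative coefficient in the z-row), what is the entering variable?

Negative z-row entries: x1: -6, x3: -8/3.
The most negative is -6 in column x1, so x1 enters.

x1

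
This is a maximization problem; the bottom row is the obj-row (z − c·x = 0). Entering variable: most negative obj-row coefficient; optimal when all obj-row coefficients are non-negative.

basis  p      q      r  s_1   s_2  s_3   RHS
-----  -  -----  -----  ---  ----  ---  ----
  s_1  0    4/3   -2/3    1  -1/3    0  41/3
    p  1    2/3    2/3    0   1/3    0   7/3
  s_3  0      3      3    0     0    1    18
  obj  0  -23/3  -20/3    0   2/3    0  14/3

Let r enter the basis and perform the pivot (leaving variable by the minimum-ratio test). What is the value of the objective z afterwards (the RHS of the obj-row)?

Ratio test on column r — row 1: entry -2/3 ≤ 0; row 2: (7/3)/(2/3) = 7/2; row 3: 18/3 = 6. Minimum is 7/2 at row 2 (p leaves); pivot element 2/3.
Pivot on row 2; the obj-row RHS becomes 14/3 − (-20/3)·(7/2) = 28.

28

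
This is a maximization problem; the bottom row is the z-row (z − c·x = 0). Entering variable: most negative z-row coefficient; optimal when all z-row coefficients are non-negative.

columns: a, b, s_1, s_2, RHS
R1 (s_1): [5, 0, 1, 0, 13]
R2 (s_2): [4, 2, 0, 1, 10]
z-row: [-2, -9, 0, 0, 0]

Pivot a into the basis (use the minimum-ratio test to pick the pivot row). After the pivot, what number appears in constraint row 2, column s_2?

Ratio test on column a — row 1: 13/5 = 13/5; row 2: 10/4 = 5/2. Minimum is 5/2 at row 2 (s_2 leaves); pivot element 4.
Divide row 2 by 4; eliminate column a from the other rows.
In the new row 2, the s_2 entry is the old entry divided by the pivot: 1/4 = 1/4.

1/4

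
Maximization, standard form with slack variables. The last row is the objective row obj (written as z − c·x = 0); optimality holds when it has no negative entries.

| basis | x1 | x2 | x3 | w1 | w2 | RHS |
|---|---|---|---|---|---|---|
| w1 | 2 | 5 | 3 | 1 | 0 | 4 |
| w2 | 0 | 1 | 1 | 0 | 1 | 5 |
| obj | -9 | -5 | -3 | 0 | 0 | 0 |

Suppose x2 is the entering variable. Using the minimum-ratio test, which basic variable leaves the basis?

w1

Column x2 entries and ratios — w1: 4/5 = 4/5; w2: 5/1 = 5.
Smallest ratio is 4/5 in the row of w1, so w1 leaves.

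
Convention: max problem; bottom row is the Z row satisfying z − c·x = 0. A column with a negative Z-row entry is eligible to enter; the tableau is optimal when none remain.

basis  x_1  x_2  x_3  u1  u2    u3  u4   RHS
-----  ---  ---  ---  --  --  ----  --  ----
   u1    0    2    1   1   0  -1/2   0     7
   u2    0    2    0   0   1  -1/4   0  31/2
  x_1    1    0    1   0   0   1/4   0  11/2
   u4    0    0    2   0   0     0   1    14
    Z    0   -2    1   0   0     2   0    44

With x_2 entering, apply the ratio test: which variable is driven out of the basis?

Column x_2 entries and ratios — u1: 7/2 = 7/2; u2: (31/2)/2 = 31/4; x_1: 0 ≤ 0, skip; u4: 0 ≤ 0, skip.
Smallest ratio is 7/2 in the row of u1, so u1 leaves.

u1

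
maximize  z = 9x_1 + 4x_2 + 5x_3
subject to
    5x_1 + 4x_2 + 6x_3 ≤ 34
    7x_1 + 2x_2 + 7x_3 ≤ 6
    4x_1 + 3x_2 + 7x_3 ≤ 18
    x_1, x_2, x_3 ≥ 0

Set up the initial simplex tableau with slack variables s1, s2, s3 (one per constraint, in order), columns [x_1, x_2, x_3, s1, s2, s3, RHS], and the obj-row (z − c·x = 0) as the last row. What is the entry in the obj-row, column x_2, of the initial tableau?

The obj-row carries the negated objective coefficients: the x_2 entry is -4.

-4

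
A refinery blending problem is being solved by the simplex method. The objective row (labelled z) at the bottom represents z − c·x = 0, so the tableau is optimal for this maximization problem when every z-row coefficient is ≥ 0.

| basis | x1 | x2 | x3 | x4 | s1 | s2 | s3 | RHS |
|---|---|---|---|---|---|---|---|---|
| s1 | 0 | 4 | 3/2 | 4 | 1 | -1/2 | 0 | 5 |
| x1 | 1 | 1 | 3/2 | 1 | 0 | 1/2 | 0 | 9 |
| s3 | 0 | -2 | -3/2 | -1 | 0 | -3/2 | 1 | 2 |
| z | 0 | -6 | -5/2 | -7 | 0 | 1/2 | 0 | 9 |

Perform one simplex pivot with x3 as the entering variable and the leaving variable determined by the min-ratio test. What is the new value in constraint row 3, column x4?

3

Ratio test on column x3 — row 1: 5/(3/2) = 10/3; row 2: 9/(3/2) = 6; row 3: entry -3/2 ≤ 0. Minimum is 10/3 at row 1 (s1 leaves); pivot element 3/2.
Divide row 1 by 3/2; eliminate column x3 from the other rows.
Row 3 update in column x4: -1 − (-3/2)·(8/3) = 3.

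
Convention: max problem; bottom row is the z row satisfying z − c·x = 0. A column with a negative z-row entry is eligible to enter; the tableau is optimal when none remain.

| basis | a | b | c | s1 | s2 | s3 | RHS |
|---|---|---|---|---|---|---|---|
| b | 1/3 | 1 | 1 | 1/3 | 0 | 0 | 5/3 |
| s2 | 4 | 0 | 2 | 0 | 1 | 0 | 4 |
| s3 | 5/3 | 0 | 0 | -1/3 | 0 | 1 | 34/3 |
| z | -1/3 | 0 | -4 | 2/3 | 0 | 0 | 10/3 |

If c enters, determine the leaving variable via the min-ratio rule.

Column c entries and ratios — b: (5/3)/1 = 5/3; s2: 4/2 = 2; s3: 0 ≤ 0, skip.
Smallest ratio is 5/3 in the row of b, so b leaves.

b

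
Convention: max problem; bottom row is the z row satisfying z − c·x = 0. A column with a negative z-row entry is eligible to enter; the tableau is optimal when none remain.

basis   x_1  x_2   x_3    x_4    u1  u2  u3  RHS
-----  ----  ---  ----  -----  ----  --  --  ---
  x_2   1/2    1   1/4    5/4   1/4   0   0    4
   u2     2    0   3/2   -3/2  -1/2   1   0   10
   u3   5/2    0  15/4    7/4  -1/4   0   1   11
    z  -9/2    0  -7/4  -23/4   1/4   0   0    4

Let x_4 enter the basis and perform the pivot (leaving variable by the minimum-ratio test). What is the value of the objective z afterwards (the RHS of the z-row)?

112/5

Ratio test on column x_4 — row 1: 4/(5/4) = 16/5; row 2: entry -3/2 ≤ 0; row 3: 11/(7/4) = 44/7. Minimum is 16/5 at row 1 (x_2 leaves); pivot element 5/4.
Pivot on row 1; the z-row RHS becomes 4 − (-23/4)·(16/5) = 112/5.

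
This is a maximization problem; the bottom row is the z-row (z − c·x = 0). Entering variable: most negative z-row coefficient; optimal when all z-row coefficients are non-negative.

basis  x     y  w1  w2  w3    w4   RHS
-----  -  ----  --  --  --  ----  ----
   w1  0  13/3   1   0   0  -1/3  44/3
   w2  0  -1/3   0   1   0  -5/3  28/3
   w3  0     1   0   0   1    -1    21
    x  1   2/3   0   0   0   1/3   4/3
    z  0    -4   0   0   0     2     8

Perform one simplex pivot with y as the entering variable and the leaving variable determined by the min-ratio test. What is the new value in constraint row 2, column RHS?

Ratio test on column y — row 1: (44/3)/(13/3) = 44/13; row 2: entry -1/3 ≤ 0; row 3: 21/1 = 21; row 4: (4/3)/(2/3) = 2. Minimum is 2 at row 4 (x leaves); pivot element 2/3.
Divide row 4 by 2/3; eliminate column y from the other rows.
Row 2 update in column RHS: 28/3 − (-1/3)·2 = 10.

10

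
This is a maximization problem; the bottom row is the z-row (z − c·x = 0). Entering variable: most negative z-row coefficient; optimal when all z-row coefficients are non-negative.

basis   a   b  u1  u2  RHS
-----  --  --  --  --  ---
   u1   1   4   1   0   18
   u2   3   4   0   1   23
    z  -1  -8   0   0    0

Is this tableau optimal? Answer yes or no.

no

The z-row has a negative entry -8 in column b, so it is not optimal.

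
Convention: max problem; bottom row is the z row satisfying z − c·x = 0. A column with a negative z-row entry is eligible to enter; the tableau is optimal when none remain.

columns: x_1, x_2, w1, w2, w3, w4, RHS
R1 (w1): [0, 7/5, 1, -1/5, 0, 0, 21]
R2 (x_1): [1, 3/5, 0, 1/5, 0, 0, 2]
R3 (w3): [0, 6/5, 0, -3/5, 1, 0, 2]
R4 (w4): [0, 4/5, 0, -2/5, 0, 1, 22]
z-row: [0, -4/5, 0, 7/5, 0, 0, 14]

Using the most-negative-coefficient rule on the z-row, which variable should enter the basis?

x_2

Negative z-row entries: x_2: -4/5.
The most negative is -4/5 in column x_2, so x_2 enters.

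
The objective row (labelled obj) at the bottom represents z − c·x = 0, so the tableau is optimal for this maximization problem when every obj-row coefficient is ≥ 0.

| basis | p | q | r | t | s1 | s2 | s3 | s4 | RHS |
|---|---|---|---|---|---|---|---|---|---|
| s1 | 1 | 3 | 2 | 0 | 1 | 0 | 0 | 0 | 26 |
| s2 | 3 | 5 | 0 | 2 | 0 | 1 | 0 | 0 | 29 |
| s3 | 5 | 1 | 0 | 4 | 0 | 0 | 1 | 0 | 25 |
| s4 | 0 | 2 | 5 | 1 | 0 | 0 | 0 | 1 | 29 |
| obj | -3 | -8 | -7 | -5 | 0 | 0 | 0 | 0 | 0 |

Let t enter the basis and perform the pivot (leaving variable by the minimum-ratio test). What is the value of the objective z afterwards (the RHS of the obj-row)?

125/4

Ratio test on column t — row 1: entry 0 ≤ 0; row 2: 29/2 = 29/2; row 3: 25/4 = 25/4; row 4: 29/1 = 29. Minimum is 25/4 at row 3 (s3 leaves); pivot element 4.
Pivot on row 3; the obj-row RHS becomes 0 − (-5)·(25/4) = 125/4.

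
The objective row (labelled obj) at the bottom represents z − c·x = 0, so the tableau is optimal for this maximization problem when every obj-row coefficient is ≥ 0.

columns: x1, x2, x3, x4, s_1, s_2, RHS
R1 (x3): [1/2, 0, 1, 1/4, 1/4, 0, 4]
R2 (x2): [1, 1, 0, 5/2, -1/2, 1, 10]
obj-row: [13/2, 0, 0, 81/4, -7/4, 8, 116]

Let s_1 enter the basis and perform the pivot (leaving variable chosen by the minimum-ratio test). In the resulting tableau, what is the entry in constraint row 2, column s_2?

1

Ratio test on column s_1 — row 1: 4/(1/4) = 16; row 2: entry -1/2 ≤ 0. Minimum is 16 at row 1 (x3 leaves); pivot element 1/4.
Divide row 1 by 1/4; eliminate column s_1 from the other rows.
Row 2 update in column s_2: 1 − (-1/2)·0 = 1.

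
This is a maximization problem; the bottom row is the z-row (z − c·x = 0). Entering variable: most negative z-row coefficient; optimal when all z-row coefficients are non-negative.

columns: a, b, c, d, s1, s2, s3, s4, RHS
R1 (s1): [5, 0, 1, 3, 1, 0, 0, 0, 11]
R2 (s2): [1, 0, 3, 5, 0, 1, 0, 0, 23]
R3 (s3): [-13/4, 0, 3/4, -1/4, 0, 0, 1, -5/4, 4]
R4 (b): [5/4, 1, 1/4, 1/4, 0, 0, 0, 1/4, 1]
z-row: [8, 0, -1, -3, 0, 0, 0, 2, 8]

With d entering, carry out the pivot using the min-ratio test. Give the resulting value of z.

Ratio test on column d — row 1: 11/3 = 11/3; row 2: 23/5 = 23/5; row 3: entry -1/4 ≤ 0; row 4: 1/(1/4) = 4. Minimum is 11/3 at row 1 (s1 leaves); pivot element 3.
Pivot on row 1; the z-row RHS becomes 8 − (-3)·(11/3) = 19.

19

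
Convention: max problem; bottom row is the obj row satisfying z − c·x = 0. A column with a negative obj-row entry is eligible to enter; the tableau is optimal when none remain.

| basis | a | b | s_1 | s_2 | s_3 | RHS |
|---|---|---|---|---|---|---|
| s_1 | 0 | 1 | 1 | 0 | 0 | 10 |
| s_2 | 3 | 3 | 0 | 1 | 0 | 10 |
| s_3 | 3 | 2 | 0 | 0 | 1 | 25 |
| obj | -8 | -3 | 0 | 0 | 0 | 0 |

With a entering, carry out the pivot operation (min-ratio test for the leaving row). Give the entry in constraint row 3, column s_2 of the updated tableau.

Ratio test on column a — row 1: entry 0 ≤ 0; row 2: 10/3 = 10/3; row 3: 25/3 = 25/3. Minimum is 10/3 at row 2 (s_2 leaves); pivot element 3.
Divide row 2 by 3; eliminate column a from the other rows.
Row 3 update in column s_2: 0 − 3·(1/3) = -1.

-1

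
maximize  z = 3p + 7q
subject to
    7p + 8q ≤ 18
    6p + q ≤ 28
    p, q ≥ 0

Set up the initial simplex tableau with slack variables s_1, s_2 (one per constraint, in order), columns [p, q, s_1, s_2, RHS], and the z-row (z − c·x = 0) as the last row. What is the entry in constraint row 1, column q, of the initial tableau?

8

Constraint 1 has coefficient 8 on q.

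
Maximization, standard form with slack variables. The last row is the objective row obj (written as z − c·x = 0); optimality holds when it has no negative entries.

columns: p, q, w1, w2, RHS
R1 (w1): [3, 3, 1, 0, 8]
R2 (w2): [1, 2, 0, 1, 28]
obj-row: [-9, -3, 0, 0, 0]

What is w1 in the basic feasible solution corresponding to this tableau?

w1 is basic (row 1); its value is the RHS of that row, 8.

8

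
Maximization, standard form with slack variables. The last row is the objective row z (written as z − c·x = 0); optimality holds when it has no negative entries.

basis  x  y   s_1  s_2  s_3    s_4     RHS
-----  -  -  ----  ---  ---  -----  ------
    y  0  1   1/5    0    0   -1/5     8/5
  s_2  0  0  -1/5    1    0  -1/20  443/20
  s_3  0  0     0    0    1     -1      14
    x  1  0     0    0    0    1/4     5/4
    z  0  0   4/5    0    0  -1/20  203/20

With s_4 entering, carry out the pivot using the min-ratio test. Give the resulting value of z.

Ratio test on column s_4 — row 1: entry -1/5 ≤ 0; row 2: entry -1/20 ≤ 0; row 3: entry -1 ≤ 0; row 4: (5/4)/(1/4) = 5. Minimum is 5 at row 4 (x leaves); pivot element 1/4.
Pivot on row 4; the z-row RHS becomes 203/20 − (-1/20)·5 = 52/5.

52/5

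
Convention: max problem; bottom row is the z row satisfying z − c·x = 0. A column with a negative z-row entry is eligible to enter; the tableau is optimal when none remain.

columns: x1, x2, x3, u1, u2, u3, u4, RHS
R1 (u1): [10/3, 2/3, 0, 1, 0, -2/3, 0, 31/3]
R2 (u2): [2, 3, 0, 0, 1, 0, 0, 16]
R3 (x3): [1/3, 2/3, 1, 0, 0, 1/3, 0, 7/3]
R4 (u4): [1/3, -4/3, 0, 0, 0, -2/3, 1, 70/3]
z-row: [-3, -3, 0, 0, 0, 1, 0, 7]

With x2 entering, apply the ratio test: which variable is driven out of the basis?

Column x2 entries and ratios — u1: (31/3)/(2/3) = 31/2; u2: 16/3 = 16/3; x3: (7/3)/(2/3) = 7/2; u4: -4/3 ≤ 0, skip.
Smallest ratio is 7/2 in the row of x3, so x3 leaves.

x3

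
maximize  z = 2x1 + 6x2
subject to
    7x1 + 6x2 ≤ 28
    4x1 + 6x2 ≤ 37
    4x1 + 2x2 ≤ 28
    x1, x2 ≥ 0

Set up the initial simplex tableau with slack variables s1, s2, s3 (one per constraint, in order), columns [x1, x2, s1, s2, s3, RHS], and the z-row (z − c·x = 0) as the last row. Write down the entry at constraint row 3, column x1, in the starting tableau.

4

Constraint 3 has coefficient 4 on x1.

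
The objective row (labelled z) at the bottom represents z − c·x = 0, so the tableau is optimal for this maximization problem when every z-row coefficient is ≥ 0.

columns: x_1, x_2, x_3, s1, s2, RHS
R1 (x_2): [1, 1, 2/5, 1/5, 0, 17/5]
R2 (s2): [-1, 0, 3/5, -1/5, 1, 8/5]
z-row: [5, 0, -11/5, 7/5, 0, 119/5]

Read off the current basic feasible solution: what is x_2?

17/5

x_2 is basic (row 1); its value is the RHS of that row, 17/5.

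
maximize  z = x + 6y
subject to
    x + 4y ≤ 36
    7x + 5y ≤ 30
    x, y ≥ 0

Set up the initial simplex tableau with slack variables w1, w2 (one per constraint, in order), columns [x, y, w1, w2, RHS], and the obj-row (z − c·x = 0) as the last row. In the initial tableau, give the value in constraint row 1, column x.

1

Constraint 1 has coefficient 1 on x.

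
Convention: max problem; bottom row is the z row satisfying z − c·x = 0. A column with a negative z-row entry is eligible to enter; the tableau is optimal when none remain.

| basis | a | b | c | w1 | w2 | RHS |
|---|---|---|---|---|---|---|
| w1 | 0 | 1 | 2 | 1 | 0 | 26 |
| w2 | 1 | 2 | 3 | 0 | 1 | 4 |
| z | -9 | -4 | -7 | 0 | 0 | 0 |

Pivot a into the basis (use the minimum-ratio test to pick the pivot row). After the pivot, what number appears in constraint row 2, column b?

2

Ratio test on column a — row 1: entry 0 ≤ 0; row 2: 4/1 = 4. Minimum is 4 at row 2 (w2 leaves); pivot element 1.
Divide row 2 by 1; eliminate column a from the other rows.
In the new row 2, the b entry is the old entry divided by the pivot: 2/1 = 2.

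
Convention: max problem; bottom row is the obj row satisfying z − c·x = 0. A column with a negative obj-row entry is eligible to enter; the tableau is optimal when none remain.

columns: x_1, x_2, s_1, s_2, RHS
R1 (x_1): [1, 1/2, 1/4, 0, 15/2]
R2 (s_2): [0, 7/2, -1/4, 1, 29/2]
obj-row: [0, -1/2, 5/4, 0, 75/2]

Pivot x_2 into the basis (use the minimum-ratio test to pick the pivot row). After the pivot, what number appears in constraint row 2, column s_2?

2/7

Ratio test on column x_2 — row 1: (15/2)/(1/2) = 15; row 2: (29/2)/(7/2) = 29/7. Minimum is 29/7 at row 2 (s_2 leaves); pivot element 7/2.
Divide row 2 by 7/2; eliminate column x_2 from the other rows.
In the new row 2, the s_2 entry is the old entry divided by the pivot: 1/(7/2) = 2/7.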